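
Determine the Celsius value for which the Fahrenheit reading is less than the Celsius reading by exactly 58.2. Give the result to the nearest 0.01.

-112.75°C

Let C be the Celsius reading. The Fahrenheit reading is F = 1.8·C + 32.
Require F - C = -58.2: (0.8)·C + 32 = -58.2.
C = (-58.2 - 32) / (0.8) = -112.75.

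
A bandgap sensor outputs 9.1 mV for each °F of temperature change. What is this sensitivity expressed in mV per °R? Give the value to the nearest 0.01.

Since only a temperature interval is involved, the additive offset between the scales drops out.
A change of 1°R is a change of 1°F, so per °R the value is 9.1 × 1 = 9.10.

9.10 mV per °R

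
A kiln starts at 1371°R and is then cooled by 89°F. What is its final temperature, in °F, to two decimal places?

Initial temperature in Celsius: (1371 - 491.67) × 5/9 = 488.5167°C.
The 89°F change is an interval, so only the factor 5/9 applies: -89 × 5/9 = -49.4444°C.
Final Celsius temperature: 488.5167 - 49.4444 = 439.0722°C.
In Fahrenheit: 439.0722 × 1.8 + 32 = 822.33°F.

822.33°F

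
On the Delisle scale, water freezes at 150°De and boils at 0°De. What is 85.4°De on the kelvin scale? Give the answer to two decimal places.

Linear interpolation between the fixed points: C = (85.4 - 150) × 100 / (0 - 150) = 43.0667°C.
Then 43.0667 + 273.15 = 316.22 K.

316.22 K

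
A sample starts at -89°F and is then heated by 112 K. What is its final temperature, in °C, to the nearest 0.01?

Initial temperature in Celsius: (-89 - 32) × 5/9 = -67.2222°C.
The 112 K change is an interval; Kelvin and Celsius degrees are the same size, so ΔC = +112°C.
Final Celsius temperature: -67.2222 + 112.0000 = 44.7778°C.

44.78°C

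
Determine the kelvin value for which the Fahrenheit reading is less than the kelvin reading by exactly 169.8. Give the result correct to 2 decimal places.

362.34 K

Let K be the kelvin reading. The Fahrenheit reading is F = 1.8·K - 459.67.
Require F - K = -169.8: (0.8)·K - 459.67 = -169.8.
K = (-169.8 + 459.67) / (0.8) = 362.34.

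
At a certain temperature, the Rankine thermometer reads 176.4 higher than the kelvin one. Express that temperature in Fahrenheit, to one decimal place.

-62.8°F

Let x be the kelvin reading; then the Rankine reading is 1.8·x.
(1.8·x) - x = 176.4  ⇒  (0.8)·x = 176.4  ⇒  x = 220.5000 K.
In Celsius: 220.5 - 273.15 = -52.6500°C.
In Fahrenheit: -52.6500 × 1.8 + 32 = -62.8°F.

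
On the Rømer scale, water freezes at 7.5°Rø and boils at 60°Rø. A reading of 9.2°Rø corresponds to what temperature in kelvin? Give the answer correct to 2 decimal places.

Linear interpolation between the fixed points: C = (9.2 - 7.5) × 100 / (60 - 7.5) = 3.2381°C.
Then 3.2381 + 273.15 = 276.39 K.

276.39 K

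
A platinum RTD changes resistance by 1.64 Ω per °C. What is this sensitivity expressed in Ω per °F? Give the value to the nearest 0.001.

0.911 Ω per °F

Since only a temperature interval is involved, the additive offset between the scales drops out.
A change of 1°F is a change of 5/9°C, so per °F the value is 1.64 × 5/9 = 0.911.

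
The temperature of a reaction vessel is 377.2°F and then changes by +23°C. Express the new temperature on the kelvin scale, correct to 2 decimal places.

487.93 K

Initial temperature in Celsius: (377.2 - 32) × 5/9 = 191.7778°C.
Final Celsius temperature: 191.7778 + 23.0000 = 214.7778°C.
In kelvin: 214.7778 + 273.15 = 487.93 K.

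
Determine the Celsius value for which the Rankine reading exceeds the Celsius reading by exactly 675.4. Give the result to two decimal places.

229.66°C

Let C be the Celsius reading. The Rankine reading is R = 1.8·C + 491.67.
Require R - C = 675.4: (0.8)·C + 491.67 = 675.4.
C = (675.4 - 491.67) / (0.8) = 229.66.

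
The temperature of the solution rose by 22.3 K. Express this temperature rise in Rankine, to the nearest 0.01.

An interval of 1 K corresponds to 1.8°R.
22.3 × 1.8 = 40.14.

40.14°R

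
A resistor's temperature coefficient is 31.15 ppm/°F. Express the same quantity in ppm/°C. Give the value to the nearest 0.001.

56.070 ppm/°C

The quantity depends on a temperature interval, so only the ratio of degree sizes applies; the offset between the scales is irrelevant.
A change of 1°C is a change of 1.8°F, so per °C the value is 31.15 × 1.8 = 56.070.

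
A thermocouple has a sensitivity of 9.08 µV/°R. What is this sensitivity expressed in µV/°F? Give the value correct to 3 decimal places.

9.080 µV/°F

Since only a temperature interval is involved, the additive offset between the scales drops out.
A change of 1°F is a change of 1°R, so per °F the value is 9.08 × 1 = 9.080.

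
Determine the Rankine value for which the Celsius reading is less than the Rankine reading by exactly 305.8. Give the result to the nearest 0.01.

73.46°R

Let R be the Rankine reading. The Celsius reading is C = 5/9·R - 273.15.
Require C - R = -305.8: (-4/9)·R - 273.15 = -305.8.
R = (-305.8 + 273.15) / (-4/9) = 73.46.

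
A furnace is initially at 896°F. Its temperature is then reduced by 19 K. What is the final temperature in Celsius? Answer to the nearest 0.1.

461.0°C

Initial temperature in Celsius: (896 - 32) × 5/9 = 480.0000°C.
The 19 K change is an interval; Kelvin and Celsius degrees are the same size, so ΔC = -19°C.
Final Celsius temperature: 480.0000 - 19.0000 = 461.0000°C.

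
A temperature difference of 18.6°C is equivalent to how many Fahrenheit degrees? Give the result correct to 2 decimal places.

33.48°F

An interval of 1°C corresponds to 1.8°F.
18.6 × 1.8 = 33.48.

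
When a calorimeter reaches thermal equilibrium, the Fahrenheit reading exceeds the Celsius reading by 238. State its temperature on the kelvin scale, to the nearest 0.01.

Let x be the Celsius reading; then the Fahrenheit reading is 1.8·x + 32.
(1.8·x + 32) - x = 238  ⇒  (0.8)·x = 206  ⇒  x = 257.5000°C.
In kelvin: 257.5000 + 273.15 = 530.65 K.

530.65 K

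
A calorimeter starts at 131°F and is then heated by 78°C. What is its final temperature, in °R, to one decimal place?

731.1°R

Initial temperature in Celsius: (131 - 32) × 5/9 = 55.0000°C.
Final Celsius temperature: 55.0000 + 78.0000 = 133.0000°C.
In Rankine: 133.0000 × 1.8 + 491.67 = 731.1°R.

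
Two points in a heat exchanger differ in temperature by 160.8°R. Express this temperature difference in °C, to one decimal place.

An interval of 1°R corresponds to 5/9°C.
160.8 × 5/9 = 89.3.

89.3°C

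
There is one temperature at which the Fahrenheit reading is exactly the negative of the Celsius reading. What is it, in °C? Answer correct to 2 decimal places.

Let C be the Celsius reading. The Fahrenheit reading is F = 1.8·C + 32.
Require F = -1·C: 1.8·C + 32 = -1·C.
(2.8)·C = -32  ⇒  C = -11.43.

-11.43°C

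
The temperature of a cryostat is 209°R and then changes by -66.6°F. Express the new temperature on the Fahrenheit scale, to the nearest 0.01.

-317.27°F

Initial temperature in Celsius: (209 - 491.67) × 5/9 = -157.0389°C.
The 66.6°F change is an interval, so only the factor 5/9 applies: -66.6 × 5/9 = -37.0000°C.
Final Celsius temperature: -157.0389 - 37.0000 = -194.0389°C.
In Fahrenheit: -194.0389 × 1.8 + 32 = -317.27°F.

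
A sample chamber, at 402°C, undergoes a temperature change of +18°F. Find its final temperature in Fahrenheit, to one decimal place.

773.6°F

The 18°F change is an interval, so only the factor 5/9 applies: +18 × 5/9 = +10.0000°C.
Final Celsius temperature: 402.0000 + 10.0000 = 412.0000°C.
In Fahrenheit: 412.0000 × 1.8 + 32 = 773.6°F.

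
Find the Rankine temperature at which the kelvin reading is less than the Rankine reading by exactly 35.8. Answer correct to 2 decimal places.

80.55°R

Let R be the Rankine reading. The kelvin reading is K = 5/9·R.
Require K - R = -35.8: (-4/9)·R = -35.8.
R = (-35.8) / (-4/9) = 80.55.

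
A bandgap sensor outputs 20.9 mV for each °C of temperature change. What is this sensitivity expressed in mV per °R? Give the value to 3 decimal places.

Since only a temperature interval is involved, the additive offset between the scales drops out.
A change of 1°R is a change of 5/9°C, so per °R the value is 20.9 × 5/9 = 11.611.

11.611 mV per °R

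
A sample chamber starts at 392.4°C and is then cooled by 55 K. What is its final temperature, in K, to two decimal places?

610.55 K

The 55 K change is an interval; Kelvin and Celsius degrees are the same size, so ΔC = -55°C.
Final Celsius temperature: 392.4000 - 55.0000 = 337.4000°C.
In kelvin: 337.4000 + 273.15 = 610.55 K.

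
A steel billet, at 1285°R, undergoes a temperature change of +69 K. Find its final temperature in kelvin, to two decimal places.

Initial temperature in Celsius: (1285 - 491.67) × 5/9 = 440.7389°C.
The 69 K change is an interval; Kelvin and Celsius degrees are the same size, so ΔC = +69°C.
Final Celsius temperature: 440.7389 + 69.0000 = 509.7389°C.
In kelvin: 509.7389 + 273.15 = 782.89 K.

782.89 K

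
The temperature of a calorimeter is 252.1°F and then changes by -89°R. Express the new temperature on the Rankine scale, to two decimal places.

622.77°R

Initial temperature in Celsius: (252.1 - 32) × 5/9 = 122.2778°C.
The 89°R change is an interval, so only the factor 5/9 applies: -89 × 5/9 = -49.4444°C.
Final Celsius temperature: 122.2778 - 49.4444 = 72.8333°C.
In Rankine: 72.8333 × 1.8 + 491.67 = 622.77°R.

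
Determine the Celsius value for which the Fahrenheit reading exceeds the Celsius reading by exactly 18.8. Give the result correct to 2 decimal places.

-16.50°C

Let C be the Celsius reading. The Fahrenheit reading is F = 1.8·C + 32.
Require F - C = 18.8: (0.8)·C + 32 = 18.8.
C = (18.8 - 32) / (0.8) = -16.50.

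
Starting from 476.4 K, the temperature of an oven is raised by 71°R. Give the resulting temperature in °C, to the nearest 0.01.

Initial temperature in Celsius: 476.4 - 273.15 = 203.2500°C.
The 71°R change is an interval, so only the factor 5/9 applies: +71 × 5/9 = +39.4444°C.
Final Celsius temperature: 203.2500 + 39.4444 = 242.6944°C.

242.69°C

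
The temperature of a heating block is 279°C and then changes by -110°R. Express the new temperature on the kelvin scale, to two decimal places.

491.04 K

The 110°R change is an interval, so only the factor 5/9 applies: -110 × 5/9 = -61.1111°C.
Final Celsius temperature: 279.0000 - 61.1111 = 217.8889°C.
In kelvin: 217.8889 + 273.15 = 491.04 K.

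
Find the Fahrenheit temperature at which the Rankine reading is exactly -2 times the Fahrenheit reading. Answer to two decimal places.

-153.22°F

Let F be the Fahrenheit reading. The Rankine reading is R = 1·F + 459.67.
Require R = -2·F: 1·F + 459.67 = -2·F.
(3)·F = -459.67  ⇒  F = -153.22.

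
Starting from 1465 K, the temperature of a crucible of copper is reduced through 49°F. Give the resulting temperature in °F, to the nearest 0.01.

Initial temperature in Celsius: 1465 - 273.15 = 1191.8500°C.
The 49°F change is an interval, so only the factor 5/9 applies: -49 × 5/9 = -27.2222°C.
Final Celsius temperature: 1191.8500 - 27.2222 = 1164.6278°C.
In Fahrenheit: 1164.6278 × 1.8 + 32 = 2128.33°F.

2128.33°F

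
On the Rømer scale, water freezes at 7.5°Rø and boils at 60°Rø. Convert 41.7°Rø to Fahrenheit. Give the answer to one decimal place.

149.3°F

Linear interpolation between the fixed points: C = (41.7 - 7.5) × 100 / (60 - 7.5) = 65.1429°C.
Then 65.1429 × 1.8 + 32 = 149.3°F.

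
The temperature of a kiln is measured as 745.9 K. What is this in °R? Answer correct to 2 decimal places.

In Celsius: 745.9 - 273.15 = 472.7500°C.
In Rankine: 472.7500 × 1.8 + 491.67 = 1342.62°R.

1342.62°R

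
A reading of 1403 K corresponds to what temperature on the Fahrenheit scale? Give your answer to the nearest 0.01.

In Celsius: 1403 - 273.15 = 1129.8500°C.
In Fahrenheit: 1129.8500 × 1.8 + 32 = 2065.73°F.

2065.73°F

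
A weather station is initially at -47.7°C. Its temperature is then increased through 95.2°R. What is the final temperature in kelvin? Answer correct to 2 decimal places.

The 95.2°R change is an interval, so only the factor 5/9 applies: +95.2 × 5/9 = +52.8889°C.
Final Celsius temperature: -47.7000 + 52.8889 = 5.1889°C.
In kelvin: 5.1889 + 273.15 = 278.34 K.

278.34 K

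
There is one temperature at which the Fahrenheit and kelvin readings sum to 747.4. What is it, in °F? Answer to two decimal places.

316.30°F

Let F be the Fahrenheit reading. The kelvin reading is K = 5/9·F + 255.372.
Require F + K = 747.4: (14/9)·F + 255.372 = 747.4.
F = (747.4 - 255.372) / (14/9) = 316.30.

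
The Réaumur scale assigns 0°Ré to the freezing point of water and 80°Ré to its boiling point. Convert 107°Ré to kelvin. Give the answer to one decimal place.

Linear interpolation between the fixed points: C = (107 - 0) × 100 / (80 - 0) = 133.7500°C.
Then 133.7500 + 273.15 = 406.9 K.

406.9 K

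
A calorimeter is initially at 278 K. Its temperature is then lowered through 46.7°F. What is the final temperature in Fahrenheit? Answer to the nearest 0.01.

-5.97°F

Initial temperature in Celsius: 278 - 273.15 = 4.8500°C.
The 46.7°F change is an interval, so only the factor 5/9 applies: -46.7 × 5/9 = -25.9444°C.
Final Celsius temperature: 4.8500 - 25.9444 = -21.0944°C.
In Fahrenheit: -21.0944 × 1.8 + 32 = -5.97°F.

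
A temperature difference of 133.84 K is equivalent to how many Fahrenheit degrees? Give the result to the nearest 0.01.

240.91°F

Only the scale ratio 1.8 matters for a change in temperature.
133.84 × 1.8 = 240.91.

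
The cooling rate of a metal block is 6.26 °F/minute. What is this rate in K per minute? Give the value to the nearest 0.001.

3.478 K/minute

The quantity depends on a temperature interval, so only the ratio of degree sizes applies; the offset between the scales is irrelevant.
A change of 1°F is a change of 5/9 K, so 6.26 × 5/9 = 3.478.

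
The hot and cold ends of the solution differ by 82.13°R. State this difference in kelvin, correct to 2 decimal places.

For a temperature interval the offset drops out; only the factor 5/9 applies.
82.13 × 5/9 = 45.63.

45.63 K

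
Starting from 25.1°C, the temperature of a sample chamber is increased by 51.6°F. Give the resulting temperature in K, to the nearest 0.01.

326.92 K

The 51.6°F change is an interval, so only the factor 5/9 applies: +51.6 × 5/9 = +28.6667°C.
Final Celsius temperature: 25.1000 + 28.6667 = 53.7667°C.
In kelvin: 53.7667 + 273.15 = 326.92 K.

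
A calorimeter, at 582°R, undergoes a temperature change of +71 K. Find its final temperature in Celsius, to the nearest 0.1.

Initial temperature in Celsius: (582 - 491.67) × 5/9 = 50.1833°C.
The 71 K change is an interval; Kelvin and Celsius degrees are the same size, so ΔC = +71°C.
Final Celsius temperature: 50.1833 + 71.0000 = 121.1833°C.

121.2°C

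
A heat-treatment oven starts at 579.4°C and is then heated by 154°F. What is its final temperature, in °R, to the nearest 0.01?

1688.59°R

The 154°F change is an interval, so only the factor 5/9 applies: +154 × 5/9 = +85.5556°C.
Final Celsius temperature: 579.4000 + 85.5556 = 664.9556°C.
In Rankine: 664.9556 × 1.8 + 491.67 = 1688.59°R.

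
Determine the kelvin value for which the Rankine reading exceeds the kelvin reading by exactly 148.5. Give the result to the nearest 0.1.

185.6 K

Let K be the kelvin reading. The Rankine reading is R = 1.8·K.
Require R - K = 148.5: (0.8)·K = 148.5.
K = (148.5) / (0.8) = 185.6.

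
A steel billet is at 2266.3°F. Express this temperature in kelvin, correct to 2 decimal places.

1514.43 K

In Celsius: (2266.3 - 32) × 5/9 = 1241.2778°C.
In kelvin: 1241.2778 + 273.15 = 1514.43 K.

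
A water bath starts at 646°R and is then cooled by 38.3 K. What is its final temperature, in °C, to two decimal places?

Initial temperature in Celsius: (646 - 491.67) × 5/9 = 85.7389°C.
The 38.3 K change is an interval; Kelvin and Celsius degrees are the same size, so ΔC = -38.3°C.
Final Celsius temperature: 85.7389 - 38.3000 = 47.4389°C.

47.44°C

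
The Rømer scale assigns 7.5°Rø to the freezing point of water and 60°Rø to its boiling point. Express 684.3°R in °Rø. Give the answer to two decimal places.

63.68°Rø

First in Celsius: (684.3 - 491.67) × 5/9 = 107.0167°C.
Linearly onto the Rømer scale: 7.5 + (107.0167 / 100) × (60 - 7.5) = 63.68°Rø.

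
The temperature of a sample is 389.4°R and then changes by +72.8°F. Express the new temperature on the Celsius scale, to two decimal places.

Initial temperature in Celsius: (389.4 - 491.67) × 5/9 = -56.8167°C.
The 72.8°F change is an interval, so only the factor 5/9 applies: +72.8 × 5/9 = +40.4444°C.
Final Celsius temperature: -56.8167 + 40.4444 = -16.3722°C.

-16.37°C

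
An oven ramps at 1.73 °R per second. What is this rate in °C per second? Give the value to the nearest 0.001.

0.961 °C/second

Since only a temperature interval is involved, the additive offset between the scales drops out.
A change of 1°R is a change of 5/9°C, so 1.73 × 5/9 = 0.961.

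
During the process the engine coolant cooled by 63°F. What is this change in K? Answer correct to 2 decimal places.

35.00 K

An interval of 1°F corresponds to 5/9 K.
63 × 5/9 = 35.00.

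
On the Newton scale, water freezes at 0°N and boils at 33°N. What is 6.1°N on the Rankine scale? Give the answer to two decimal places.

524.94°R

Linear interpolation between the fixed points: C = (6.1 - 0) × 100 / (33 - 0) = 18.4848°C.
Then 18.4848 × 1.8 + 491.67 = 524.94°R.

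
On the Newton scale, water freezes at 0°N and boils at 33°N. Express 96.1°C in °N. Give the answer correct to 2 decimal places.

31.71°N

Linearly onto the Newton scale: 0 + (96.1000 / 100) × (33 - 0) = 31.71°N.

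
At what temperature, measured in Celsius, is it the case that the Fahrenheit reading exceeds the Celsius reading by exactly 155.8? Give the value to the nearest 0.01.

154.75°C

Let C be the Celsius reading. The Fahrenheit reading is F = 1.8·C + 32.
Require F - C = 155.8: (0.8)·C + 32 = 155.8.
C = (155.8 - 32) / (0.8) = 154.75.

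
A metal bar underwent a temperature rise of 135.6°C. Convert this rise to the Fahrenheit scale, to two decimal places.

An interval of 1°C corresponds to 1.8°F.
135.6 × 1.8 = 244.08.

244.08°F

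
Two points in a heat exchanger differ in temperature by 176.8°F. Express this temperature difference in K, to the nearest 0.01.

98.22 K

Only the scale ratio 5/9 matters for a change in temperature.
176.8 × 5/9 = 98.22.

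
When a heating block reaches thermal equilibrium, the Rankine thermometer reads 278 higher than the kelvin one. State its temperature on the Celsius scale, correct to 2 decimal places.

Let x be the kelvin reading; then the Rankine reading is 1.8·x.
(1.8·x) - x = 278  ⇒  (0.8)·x = 278  ⇒  x = 347.5000 K.
In Celsius: 347.5 - 273.15 = 74.35°C.

74.35°C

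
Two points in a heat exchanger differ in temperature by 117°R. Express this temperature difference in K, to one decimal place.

65.0 K

An interval of 1°R corresponds to 5/9 K.
117 × 5/9 = 65.0.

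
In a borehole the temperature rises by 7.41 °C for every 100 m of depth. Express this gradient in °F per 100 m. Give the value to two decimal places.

The quantity depends on a temperature interval, so only the ratio of degree sizes applies; the offset between the scales is irrelevant.
A change of 1°C is a change of 1.8°F, so 7.41 × 1.8 = 13.34.

13.34 °F/100 m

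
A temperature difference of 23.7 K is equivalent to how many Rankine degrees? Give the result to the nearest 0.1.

An interval of 1 K corresponds to 1.8°R.
23.7 × 1.8 = 42.7.

42.7°R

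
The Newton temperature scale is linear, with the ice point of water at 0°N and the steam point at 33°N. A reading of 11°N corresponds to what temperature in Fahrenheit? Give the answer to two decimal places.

Linear interpolation between the fixed points: C = (11 - 0) × 100 / (33 - 0) = 33.3333°C.
Then 33.3333 × 1.8 + 32 = 92.00°F.

92.00°F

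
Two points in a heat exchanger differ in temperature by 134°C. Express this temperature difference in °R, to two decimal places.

An interval of 1°C corresponds to 1.8°R.
134 × 1.8 = 241.20.

241.20°R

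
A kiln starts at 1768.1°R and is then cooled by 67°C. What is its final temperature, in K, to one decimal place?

Initial temperature in Celsius: (1768.1 - 491.67) × 5/9 = 709.1278°C.
Final Celsius temperature: 709.1278 - 67.0000 = 642.1278°C.
In kelvin: 642.1278 + 273.15 = 915.3 K.

915.3 K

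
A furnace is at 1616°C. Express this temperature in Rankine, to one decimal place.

In Rankine: 1616.0000 × 1.8 + 491.67 = 3400.5°R.

3400.5°R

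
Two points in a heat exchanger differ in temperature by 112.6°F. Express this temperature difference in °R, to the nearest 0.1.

Fahrenheit and Rankine degrees are the same size, so the interval is unchanged: 112.6.

112.6°R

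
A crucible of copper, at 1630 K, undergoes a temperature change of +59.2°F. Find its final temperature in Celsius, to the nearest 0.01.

Initial temperature in Celsius: 1630 - 273.15 = 1356.8500°C.
The 59.2°F change is an interval, so only the factor 5/9 applies: +59.2 × 5/9 = +32.8889°C.
Final Celsius temperature: 1356.8500 + 32.8889 = 1389.7389°C.

1389.74°C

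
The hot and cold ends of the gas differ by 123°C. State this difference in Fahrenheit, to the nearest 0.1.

Only the scale ratio 1.8 matters for a change in temperature.
123 × 1.8 = 221.4.

221.4°F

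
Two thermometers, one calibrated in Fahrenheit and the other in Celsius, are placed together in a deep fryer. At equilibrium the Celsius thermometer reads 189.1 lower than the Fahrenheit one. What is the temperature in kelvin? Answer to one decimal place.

Let x be the Fahrenheit reading; then the Celsius reading is 5/9·x - 17.7778.
(5/9·x - 17.7778) - x = -189.1  ⇒  (-4/9)·x = -171.322  ⇒  x = 385.4750°F.
In Celsius: (385.475 - 32) × 5/9 = 196.3750°C.
In kelvin: 196.3750 + 273.15 = 469.5 K.

469.5 K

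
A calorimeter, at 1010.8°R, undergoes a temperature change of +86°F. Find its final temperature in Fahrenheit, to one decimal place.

Initial temperature in Celsius: (1010.8 - 491.67) × 5/9 = 288.4056°C.
The 86°F change is an interval, so only the factor 5/9 applies: +86 × 5/9 = +47.7778°C.
Final Celsius temperature: 288.4056 + 47.7778 = 336.1833°C.
In Fahrenheit: 336.1833 × 1.8 + 32 = 637.1°F.

637.1°F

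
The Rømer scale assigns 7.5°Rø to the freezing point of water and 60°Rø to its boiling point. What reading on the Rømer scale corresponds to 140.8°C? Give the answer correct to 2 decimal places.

81.42°Rø

Linearly onto the Rømer scale: 7.5 + (140.8000 / 100) × (60 - 7.5) = 81.42°Rø.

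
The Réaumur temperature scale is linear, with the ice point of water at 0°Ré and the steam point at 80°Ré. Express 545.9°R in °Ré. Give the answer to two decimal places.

First in Celsius: (545.9 - 491.67) × 5/9 = 30.1278°C.
Linearly onto the Réaumur scale: 0 + (30.1278 / 100) × (80 - 0) = 24.10°Ré.

24.10°Ré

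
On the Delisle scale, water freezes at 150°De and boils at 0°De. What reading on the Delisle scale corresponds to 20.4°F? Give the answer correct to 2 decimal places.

First in Celsius: (20.4 - 32) × 5/9 = -6.4444°C.
Linearly onto the Delisle scale: 150 + (-6.4444 / 100) × (0 - 150) = 159.67°De.

159.67°De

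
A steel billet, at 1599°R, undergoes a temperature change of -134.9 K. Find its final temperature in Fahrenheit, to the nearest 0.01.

896.51°F

Initial temperature in Celsius: (1599 - 491.67) × 5/9 = 615.1833°C.
The 134.9 K change is an interval; Kelvin and Celsius degrees are the same size, so ΔC = -134.9°C.
Final Celsius temperature: 615.1833 - 134.9000 = 480.2833°C.
In Fahrenheit: 480.2833 × 1.8 + 32 = 896.51°F.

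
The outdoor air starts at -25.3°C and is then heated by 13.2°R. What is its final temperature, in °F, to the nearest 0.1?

The 13.2°R change is an interval, so only the factor 5/9 applies: +13.2 × 5/9 = +7.3333°C.
Final Celsius temperature: -25.3000 + 7.3333 = -17.9667°C.
In Fahrenheit: -17.9667 × 1.8 + 32 = -0.3°F.

-0.3°F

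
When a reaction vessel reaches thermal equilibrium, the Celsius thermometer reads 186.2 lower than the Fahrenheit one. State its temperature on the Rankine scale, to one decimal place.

838.6°R

Let x be the Fahrenheit reading; then the Celsius reading is 5/9·x - 17.7778.
(5/9·x - 17.7778) - x = -186.2  ⇒  (-4/9)·x = -168.422  ⇒  x = 378.9500°F.
In Celsius: (378.95 - 32) × 5/9 = 192.7500°C.
In Rankine: 192.7500 × 1.8 + 491.67 = 838.6°R.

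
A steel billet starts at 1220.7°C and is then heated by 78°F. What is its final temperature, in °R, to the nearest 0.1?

2766.9°R

The 78°F change is an interval, so only the factor 5/9 applies: +78 × 5/9 = +43.3333°C.
Final Celsius temperature: 1220.7000 + 43.3333 = 1264.0333°C.
In Rankine: 1264.0333 × 1.8 + 491.67 = 2766.9°R.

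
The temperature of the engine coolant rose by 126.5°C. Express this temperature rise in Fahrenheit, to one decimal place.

For a temperature interval the offset drops out; only the factor 1.8 applies.
126.5 × 1.8 = 227.7.

227.7°F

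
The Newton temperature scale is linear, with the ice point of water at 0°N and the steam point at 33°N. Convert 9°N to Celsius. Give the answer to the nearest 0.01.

Linear interpolation between the fixed points: C = (9 - 0) × 100 / (33 - 0) = 27.2727°C.

27.27°C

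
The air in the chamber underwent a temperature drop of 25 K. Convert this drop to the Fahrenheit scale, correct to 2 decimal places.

45.00°F

Only the scale ratio 1.8 matters for a change in temperature.
25 × 1.8 = 45.00.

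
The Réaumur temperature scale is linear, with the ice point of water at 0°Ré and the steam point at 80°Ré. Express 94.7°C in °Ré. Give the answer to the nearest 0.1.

75.8°Ré

Linearly onto the Réaumur scale: 0 + (94.7000 / 100) × (80 - 0) = 75.8°Ré.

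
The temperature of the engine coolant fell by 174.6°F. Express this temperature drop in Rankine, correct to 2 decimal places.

Fahrenheit and Rankine degrees are the same size, so the interval is unchanged: 174.60.

174.60°R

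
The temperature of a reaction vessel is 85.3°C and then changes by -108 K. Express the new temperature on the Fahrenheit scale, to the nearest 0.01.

-8.86°F

The 108 K change is an interval; Kelvin and Celsius degrees are the same size, so ΔC = -108°C.
Final Celsius temperature: 85.3000 - 108.0000 = -22.7000°C.
In Fahrenheit: -22.7000 × 1.8 + 32 = -8.86°F.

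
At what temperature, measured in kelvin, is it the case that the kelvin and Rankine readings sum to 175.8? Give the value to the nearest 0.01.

Let K be the kelvin reading. The Rankine reading is R = 1.8·K.
Require K + R = 175.8: (2.8)·K = 175.8.
K = (175.8) / (2.8) = 62.79.

62.79 K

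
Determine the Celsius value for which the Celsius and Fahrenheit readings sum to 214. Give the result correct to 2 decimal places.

Let C be the Celsius reading. The Fahrenheit reading is F = 1.8·C + 32.
Require C + F = 214: (2.8)·C + 32 = 214.
C = (214 - 32) / (2.8) = 65.00.

65.00°C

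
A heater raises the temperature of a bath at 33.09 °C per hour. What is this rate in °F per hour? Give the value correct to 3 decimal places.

59.562 °F/hour

Since only a temperature interval is involved, the additive offset between the scales drops out.
A change of 1°C is a change of 1.8°F, so 33.09 × 1.8 = 59.562.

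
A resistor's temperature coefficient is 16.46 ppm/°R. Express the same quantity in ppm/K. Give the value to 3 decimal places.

The quantity depends on a temperature interval, so only the ratio of degree sizes applies; the offset between the scales is irrelevant.
A change of 1 K is a change of 1.8°R, so per K the value is 16.46 × 1.8 = 29.628.

29.628 ppm/K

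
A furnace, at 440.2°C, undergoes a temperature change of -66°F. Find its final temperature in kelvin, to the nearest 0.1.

676.7 K

The 66°F change is an interval, so only the factor 5/9 applies: -66 × 5/9 = -36.6667°C.
Final Celsius temperature: 440.2000 - 36.6667 = 403.5333°C.
In kelvin: 403.5333 + 273.15 = 676.7 K.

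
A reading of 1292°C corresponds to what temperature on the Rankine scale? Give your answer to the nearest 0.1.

2817.3°R

In Rankine: 1292.0000 × 1.8 + 491.67 = 2817.3°R.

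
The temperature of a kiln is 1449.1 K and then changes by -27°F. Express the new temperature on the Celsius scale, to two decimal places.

1160.95°C

Initial temperature in Celsius: 1449.1 - 273.15 = 1175.9500°C.
The 27°F change is an interval, so only the factor 5/9 applies: -27 × 5/9 = -15.0000°C.
Final Celsius temperature: 1175.9500 - 15.0000 = 1160.9500°C.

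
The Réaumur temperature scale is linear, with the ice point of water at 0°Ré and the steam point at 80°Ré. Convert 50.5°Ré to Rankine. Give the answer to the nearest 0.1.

605.3°R

Linear interpolation between the fixed points: C = (50.5 - 0) × 100 / (80 - 0) = 63.1250°C.
Then 63.1250 × 1.8 + 491.67 = 605.3°R.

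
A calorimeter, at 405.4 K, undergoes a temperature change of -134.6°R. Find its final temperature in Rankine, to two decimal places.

595.12°R

Initial temperature in Celsius: 405.4 - 273.15 = 132.2500°C.
The 134.6°R change is an interval, so only the factor 5/9 applies: -134.6 × 5/9 = -74.7778°C.
Final Celsius temperature: 132.2500 - 74.7778 = 57.4722°C.
In Rankine: 57.4722 × 1.8 + 491.67 = 595.12°R.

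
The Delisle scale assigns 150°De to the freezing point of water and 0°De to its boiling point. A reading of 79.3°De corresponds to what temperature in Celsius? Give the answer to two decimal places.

47.13°C

Linear interpolation between the fixed points: C = (79.3 - 150) × 100 / (0 - 150) = 47.1333°C.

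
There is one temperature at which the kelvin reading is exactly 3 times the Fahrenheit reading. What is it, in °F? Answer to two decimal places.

104.47°F

Let F be the Fahrenheit reading. The kelvin reading is K = 5/9·F + 255.372.
Require K = 3·F: 5/9·F + 255.372 = 3·F.
(-22/9)·F = -255.372  ⇒  F = 104.47.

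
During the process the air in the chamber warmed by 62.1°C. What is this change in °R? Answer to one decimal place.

An interval of 1°C corresponds to 1.8°R.
62.1 × 1.8 = 111.8.

111.8°R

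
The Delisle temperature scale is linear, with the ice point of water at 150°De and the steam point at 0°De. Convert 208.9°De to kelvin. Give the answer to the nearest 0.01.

Linear interpolation between the fixed points: C = (208.9 - 150) × 100 / (0 - 150) = -39.2667°C.
Then -39.2667 + 273.15 = 233.88 K.

233.88 K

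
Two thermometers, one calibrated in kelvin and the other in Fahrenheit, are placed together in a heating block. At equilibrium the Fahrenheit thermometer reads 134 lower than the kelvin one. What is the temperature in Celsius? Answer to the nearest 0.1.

133.9°C

Let x be the kelvin reading; then the Fahrenheit reading is 1.8·x - 459.67.
(1.8·x - 459.67) - x = -134  ⇒  (0.8)·x = 325.67  ⇒  x = 407.0875 K.
In Celsius: 407.0875 - 273.15 = 133.9°C.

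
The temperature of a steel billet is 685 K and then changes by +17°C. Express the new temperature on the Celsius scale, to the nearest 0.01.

Initial temperature in Celsius: 685 - 273.15 = 411.8500°C.
Final Celsius temperature: 411.8500 + 17.0000 = 428.8500°C.

428.85°C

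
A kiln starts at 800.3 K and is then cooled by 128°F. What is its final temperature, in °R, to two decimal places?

1312.54°R

Initial temperature in Celsius: 800.3 - 273.15 = 527.1500°C.
The 128°F change is an interval, so only the factor 5/9 applies: -128 × 5/9 = -71.1111°C.
Final Celsius temperature: 527.1500 - 71.1111 = 456.0389°C.
In Rankine: 456.0389 × 1.8 + 491.67 = 1312.54°R.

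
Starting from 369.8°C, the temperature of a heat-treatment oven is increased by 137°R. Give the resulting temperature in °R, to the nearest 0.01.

1294.31°R

The 137°R change is an interval, so only the factor 5/9 applies: +137 × 5/9 = +76.1111°C.
Final Celsius temperature: 369.8000 + 76.1111 = 445.9111°C.
In Rankine: 445.9111 × 1.8 + 491.67 = 1294.31°R.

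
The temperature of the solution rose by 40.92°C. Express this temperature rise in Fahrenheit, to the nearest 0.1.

For a temperature interval the offset drops out; only the factor 1.8 applies.
40.92 × 1.8 = 73.7.

73.7°F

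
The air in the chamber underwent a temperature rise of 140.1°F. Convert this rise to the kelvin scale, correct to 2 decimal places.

An interval of 1°F corresponds to 5/9 K.
140.1 × 5/9 = 77.83.

77.83 K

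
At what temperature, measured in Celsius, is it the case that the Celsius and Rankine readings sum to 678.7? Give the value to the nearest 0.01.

66.80°C

Let C be the Celsius reading. The Rankine reading is R = 1.8·C + 491.67.
Require C + R = 678.7: (2.8)·C + 491.67 = 678.7.
C = (678.7 - 491.67) / (2.8) = 66.80.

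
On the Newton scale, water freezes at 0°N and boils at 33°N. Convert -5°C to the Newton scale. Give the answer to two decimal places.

Linearly onto the Newton scale: 0 + (-5.0000 / 100) × (33 - 0) = -1.65°N.

-1.65°N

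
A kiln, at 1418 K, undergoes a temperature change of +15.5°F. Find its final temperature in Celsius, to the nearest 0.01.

1153.46°C

Initial temperature in Celsius: 1418 - 273.15 = 1144.8500°C.
The 15.5°F change is an interval, so only the factor 5/9 applies: +15.5 × 5/9 = +8.6111°C.
Final Celsius temperature: 1144.8500 + 8.6111 = 1153.4611°C.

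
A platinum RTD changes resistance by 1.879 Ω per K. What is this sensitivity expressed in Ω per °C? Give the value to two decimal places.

1.88 Ω per °C

Since only a temperature interval is involved, the additive offset between the scales drops out.
A change of 1°C is a change of 1 K, so per °C the value is 1.879 × 1 = 1.88.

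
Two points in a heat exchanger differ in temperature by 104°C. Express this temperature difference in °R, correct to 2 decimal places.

187.20°R

Only the scale ratio 1.8 matters for a change in temperature.
104 × 1.8 = 187.20.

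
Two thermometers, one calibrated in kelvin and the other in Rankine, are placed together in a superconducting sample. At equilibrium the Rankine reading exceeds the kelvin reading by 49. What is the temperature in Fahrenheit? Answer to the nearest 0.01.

Let x be the kelvin reading; then the Rankine reading is 1.8·x.
(1.8·x) - x = 49  ⇒  (0.8)·x = 49  ⇒  x = 61.2500 K.
In Celsius: 61.25 - 273.15 = -211.9000°C.
In Fahrenheit: -211.9000 × 1.8 + 32 = -349.42°F.

-349.42°F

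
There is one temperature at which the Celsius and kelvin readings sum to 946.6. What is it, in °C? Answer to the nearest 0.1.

Let C be the Celsius reading. The kelvin reading is K = 1·C + 273.15.
Require C + K = 946.6: (2)·C + 273.15 = 946.6.
C = (946.6 - 273.15) / (2) = 336.7.

336.7°C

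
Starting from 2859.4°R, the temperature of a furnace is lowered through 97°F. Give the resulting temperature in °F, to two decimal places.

2302.73°F

Initial temperature in Celsius: (2859.4 - 491.67) × 5/9 = 1315.4056°C.
The 97°F change is an interval, so only the factor 5/9 applies: -97 × 5/9 = -53.8889°C.
Final Celsius temperature: 1315.4056 - 53.8889 = 1261.5167°C.
In Fahrenheit: 1261.5167 × 1.8 + 32 = 2302.73°F.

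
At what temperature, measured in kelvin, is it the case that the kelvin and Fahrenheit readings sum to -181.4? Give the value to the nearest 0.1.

99.4 K

Let K be the kelvin reading. The Fahrenheit reading is F = 1.8·K - 459.67.
Require K + F = -181.4: (2.8)·K - 459.67 = -181.4.
K = (-181.4 + 459.67) / (2.8) = 99.4.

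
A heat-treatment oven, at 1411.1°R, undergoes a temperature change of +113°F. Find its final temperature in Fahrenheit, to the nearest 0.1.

1064.4°F

Initial temperature in Celsius: (1411.1 - 491.67) × 5/9 = 510.7944°C.
The 113°F change is an interval, so only the factor 5/9 applies: +113 × 5/9 = +62.7778°C.
Final Celsius temperature: 510.7944 + 62.7778 = 573.5722°C.
In Fahrenheit: 573.5722 × 1.8 + 32 = 1064.4°F.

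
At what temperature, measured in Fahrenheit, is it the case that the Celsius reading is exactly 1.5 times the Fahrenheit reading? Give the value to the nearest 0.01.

-18.82°F

Let F be the Fahrenheit reading. The Celsius reading is C = 5/9·F - 17.7778.
Require C = 1.5·F: 5/9·F - 17.7778 = 1.5·F.
(-17/18)·F = 17.7778  ⇒  F = -18.82.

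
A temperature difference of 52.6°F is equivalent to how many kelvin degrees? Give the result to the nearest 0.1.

An interval of 1°F corresponds to 5/9 K.
52.6 × 5/9 = 29.2.

29.2 K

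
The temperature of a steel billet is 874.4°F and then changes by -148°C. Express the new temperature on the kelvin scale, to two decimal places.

Initial temperature in Celsius: (874.4 - 32) × 5/9 = 468.0000°C.
Final Celsius temperature: 468.0000 - 148.0000 = 320.0000°C.
In kelvin: 320.0000 + 273.15 = 593.15 K.

593.15 K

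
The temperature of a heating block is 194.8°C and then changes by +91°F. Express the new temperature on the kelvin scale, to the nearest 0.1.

The 91°F change is an interval, so only the factor 5/9 applies: +91 × 5/9 = +50.5556°C.
Final Celsius temperature: 194.8000 + 50.5556 = 245.3556°C.
In kelvin: 245.3556 + 273.15 = 518.5 K.

518.5 K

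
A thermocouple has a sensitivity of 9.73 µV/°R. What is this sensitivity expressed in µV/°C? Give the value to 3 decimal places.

The quantity depends on a temperature interval, so only the ratio of degree sizes applies; the offset between the scales is irrelevant.
A change of 1°C is a change of 1.8°R, so per °C the value is 9.73 × 1.8 = 17.514.

17.514 µV/°C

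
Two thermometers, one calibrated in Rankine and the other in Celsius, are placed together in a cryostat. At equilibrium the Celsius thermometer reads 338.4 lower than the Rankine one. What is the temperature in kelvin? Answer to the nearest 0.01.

Let x be the Rankine reading; then the Celsius reading is 5/9·x - 273.15.
(5/9·x - 273.15) - x = -338.4  ⇒  (-4/9)·x = -65.25  ⇒  x = 146.8125°R.
In Celsius: (146.8125 - 491.67) × 5/9 = -191.5875°C.
In kelvin: -191.5875 + 273.15 = 81.56 K.

81.56 K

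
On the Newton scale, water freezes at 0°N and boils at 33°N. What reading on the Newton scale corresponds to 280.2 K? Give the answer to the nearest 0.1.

First in Celsius: 280.2 - 273.15 = 7.0500°C.
Linearly onto the Newton scale: 0 + (7.0500 / 100) × (33 - 0) = 2.3°N.

2.3°N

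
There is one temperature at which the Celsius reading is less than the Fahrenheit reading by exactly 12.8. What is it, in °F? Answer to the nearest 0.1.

Let F be the Fahrenheit reading. The Celsius reading is C = 5/9·F - 17.7778.
Require C - F = -12.8: (-4/9)·F - 17.7778 = -12.8.
F = (-12.8 + 17.7778) / (-4/9) = -11.2.

-11.2°F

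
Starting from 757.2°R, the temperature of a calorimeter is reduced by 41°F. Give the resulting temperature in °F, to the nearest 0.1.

Initial temperature in Celsius: (757.2 - 491.67) × 5/9 = 147.5167°C.
The 41°F change is an interval, so only the factor 5/9 applies: -41 × 5/9 = -22.7778°C.
Final Celsius temperature: 147.5167 - 22.7778 = 124.7389°C.
In Fahrenheit: 124.7389 × 1.8 + 32 = 256.5°F.

256.5°F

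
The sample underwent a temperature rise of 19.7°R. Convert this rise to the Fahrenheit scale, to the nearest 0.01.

19.70°F

Rankine and Fahrenheit degrees are the same size, so the interval is unchanged: 19.70.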